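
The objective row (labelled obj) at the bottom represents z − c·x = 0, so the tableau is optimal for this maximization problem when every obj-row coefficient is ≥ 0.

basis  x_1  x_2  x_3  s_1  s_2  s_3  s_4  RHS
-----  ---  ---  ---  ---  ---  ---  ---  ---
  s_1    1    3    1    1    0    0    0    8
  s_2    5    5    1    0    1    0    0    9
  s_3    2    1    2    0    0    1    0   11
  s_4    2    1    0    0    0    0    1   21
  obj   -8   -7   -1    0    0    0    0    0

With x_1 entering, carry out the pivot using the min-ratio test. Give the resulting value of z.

Ratio test on column x_1 — row 1: 8/1 = 8; row 2: 9/5 = 9/5; row 3: 11/2 = 11/2; row 4: 21/2 = 21/2. Minimum is 9/5 at row 2 (s_2 leaves); pivot element 5.
Pivot on row 2; the obj-row RHS becomes 0 − (-8)·(9/5) = 72/5.

72/5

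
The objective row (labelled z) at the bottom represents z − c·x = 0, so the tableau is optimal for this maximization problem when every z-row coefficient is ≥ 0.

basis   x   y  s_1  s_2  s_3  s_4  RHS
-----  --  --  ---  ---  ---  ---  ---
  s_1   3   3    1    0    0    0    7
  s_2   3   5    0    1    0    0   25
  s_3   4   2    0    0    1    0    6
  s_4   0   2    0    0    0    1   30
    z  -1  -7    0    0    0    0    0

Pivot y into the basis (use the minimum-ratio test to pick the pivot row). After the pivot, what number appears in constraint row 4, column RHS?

76/3

Ratio test on column y — row 1: 7/3 = 7/3; row 2: 25/5 = 5; row 3: 6/2 = 3; row 4: 30/2 = 15. Minimum is 7/3 at row 1 (s_1 leaves); pivot element 3.
Divide row 1 by 3; eliminate column y from the other rows.
Row 4 update in column RHS: 30 − 2·(7/3) = 76/3.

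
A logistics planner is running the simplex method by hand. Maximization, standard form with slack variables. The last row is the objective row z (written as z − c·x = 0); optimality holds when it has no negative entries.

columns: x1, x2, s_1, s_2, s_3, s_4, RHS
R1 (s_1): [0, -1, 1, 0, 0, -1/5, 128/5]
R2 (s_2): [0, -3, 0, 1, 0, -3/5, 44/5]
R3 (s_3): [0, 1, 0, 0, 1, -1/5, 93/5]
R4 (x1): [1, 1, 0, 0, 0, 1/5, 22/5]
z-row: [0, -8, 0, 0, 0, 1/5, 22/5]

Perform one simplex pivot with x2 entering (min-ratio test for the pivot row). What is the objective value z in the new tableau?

Ratio test on column x2 — row 1: entry -1 ≤ 0; row 2: entry -3 ≤ 0; row 3: (93/5)/1 = 93/5; row 4: (22/5)/1 = 22/5. Minimum is 22/5 at row 4 (x1 leaves); pivot element 1.
Pivot on row 4; the z-row RHS becomes 22/5 − (-8)·(22/5) = 198/5.

198/5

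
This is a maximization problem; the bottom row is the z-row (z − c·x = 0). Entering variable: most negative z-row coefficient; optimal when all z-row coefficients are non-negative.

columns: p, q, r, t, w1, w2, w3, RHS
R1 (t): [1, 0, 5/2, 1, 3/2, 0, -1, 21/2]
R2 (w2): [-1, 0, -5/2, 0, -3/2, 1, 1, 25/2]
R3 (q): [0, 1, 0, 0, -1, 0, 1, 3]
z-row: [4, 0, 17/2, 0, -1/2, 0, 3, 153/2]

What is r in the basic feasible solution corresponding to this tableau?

r is not in the basis, so in the current basic feasible solution r = 0.

0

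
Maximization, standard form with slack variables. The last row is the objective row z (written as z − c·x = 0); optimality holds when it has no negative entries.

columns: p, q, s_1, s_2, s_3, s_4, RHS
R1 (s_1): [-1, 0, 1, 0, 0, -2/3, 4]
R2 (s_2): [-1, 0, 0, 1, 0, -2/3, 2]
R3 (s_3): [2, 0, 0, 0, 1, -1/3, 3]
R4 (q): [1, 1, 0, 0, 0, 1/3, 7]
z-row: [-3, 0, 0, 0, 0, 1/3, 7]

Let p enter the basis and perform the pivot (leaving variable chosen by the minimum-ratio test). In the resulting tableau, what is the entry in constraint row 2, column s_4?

Ratio test on column p — row 1: entry -1 ≤ 0; row 2: entry -1 ≤ 0; row 3: 3/2 = 3/2; row 4: 7/1 = 7. Minimum is 3/2 at row 3 (s_3 leaves); pivot element 2.
Divide row 3 by 2; eliminate column p from the other rows.
Row 2 update in column s_4: -2/3 − (-1)·(-1/6) = -5/6.

-5/6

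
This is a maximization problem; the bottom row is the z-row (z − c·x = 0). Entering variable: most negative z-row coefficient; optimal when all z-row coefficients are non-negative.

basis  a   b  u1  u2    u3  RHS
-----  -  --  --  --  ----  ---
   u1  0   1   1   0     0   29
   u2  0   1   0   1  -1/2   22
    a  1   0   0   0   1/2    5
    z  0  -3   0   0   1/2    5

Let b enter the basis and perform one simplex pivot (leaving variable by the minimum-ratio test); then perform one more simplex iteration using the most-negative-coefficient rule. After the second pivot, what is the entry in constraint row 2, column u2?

Ratio test on column b — row 1: 29/1 = 29; row 2: 22/1 = 22; row 3: entry 0 ≤ 0. Minimum is 22 at row 2 (u2 leaves); pivot element 1.
Divide row 2 by 1; eliminate column b from the other rows.
Second iteration: most negative z-row entry is -1 in column u3, so u3 enters.
Ratio test on column u3 — row 1: 7/(1/2) = 14; row 2: entry -1/2 ≤ 0; row 3: 5/(1/2) = 10. Minimum is 10 at row 3 (a leaves); pivot element 1/2.
Divide row 3 by 1/2; eliminate column u3 from the other rows.
After both pivots, the entry at constraint row 2, column u2 is 1.

1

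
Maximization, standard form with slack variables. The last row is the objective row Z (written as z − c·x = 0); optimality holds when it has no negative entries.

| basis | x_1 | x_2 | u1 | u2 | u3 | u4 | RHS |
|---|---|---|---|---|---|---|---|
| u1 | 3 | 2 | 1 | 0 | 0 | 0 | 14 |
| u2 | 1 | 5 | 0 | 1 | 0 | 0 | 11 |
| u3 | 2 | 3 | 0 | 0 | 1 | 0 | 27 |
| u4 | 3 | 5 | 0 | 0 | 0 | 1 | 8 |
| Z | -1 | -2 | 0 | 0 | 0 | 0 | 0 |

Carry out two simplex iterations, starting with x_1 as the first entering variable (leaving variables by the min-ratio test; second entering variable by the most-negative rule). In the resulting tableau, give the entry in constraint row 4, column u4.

Ratio test on column x_1 — row 1: 14/3 = 14/3; row 2: 11/1 = 11; row 3: 27/2 = 27/2; row 4: 8/3 = 8/3. Minimum is 8/3 at row 4 (u4 leaves); pivot element 3.
Divide row 4 by 3; eliminate column x_1 from the other rows.
Second iteration: most negative Z-row entry is -1/3 in column x_2, so x_2 enters.
Ratio test on column x_2 — row 1: entry -3 ≤ 0; row 2: (25/3)/(10/3) = 5/2; row 3: entry -1/3 ≤ 0; row 4: (8/3)/(5/3) = 8/5. Minimum is 8/5 at row 4 (x_1 leaves); pivot element 5/3.
Divide row 4 by 5/3; eliminate column x_2 from the other rows.
After both pivots, the entry at constraint row 4, column u4 is 1/5.

1/5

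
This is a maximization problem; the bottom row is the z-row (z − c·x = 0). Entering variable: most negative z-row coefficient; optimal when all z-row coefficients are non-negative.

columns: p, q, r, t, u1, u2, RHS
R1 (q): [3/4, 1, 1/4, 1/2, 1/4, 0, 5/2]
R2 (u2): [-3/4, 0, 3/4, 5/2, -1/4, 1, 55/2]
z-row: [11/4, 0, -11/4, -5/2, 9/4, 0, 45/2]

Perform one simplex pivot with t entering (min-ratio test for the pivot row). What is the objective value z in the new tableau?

35

Ratio test on column t — row 1: (5/2)/(1/2) = 5; row 2: (55/2)/(5/2) = 11. Minimum is 5 at row 1 (q leaves); pivot element 1/2.
Pivot on row 1; the z-row RHS becomes 45/2 − (-5/2)·5 = 35.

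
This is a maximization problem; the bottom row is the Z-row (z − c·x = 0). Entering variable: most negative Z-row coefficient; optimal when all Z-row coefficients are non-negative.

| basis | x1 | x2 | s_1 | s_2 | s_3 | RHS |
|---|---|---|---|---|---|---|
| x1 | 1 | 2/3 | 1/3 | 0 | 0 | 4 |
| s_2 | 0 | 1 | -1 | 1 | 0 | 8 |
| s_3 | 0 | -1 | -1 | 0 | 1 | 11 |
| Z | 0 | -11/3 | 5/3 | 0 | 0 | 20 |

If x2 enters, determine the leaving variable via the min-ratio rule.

x1

Column x2 entries and ratios — x1: 4/(2/3) = 6; s_2: 8/1 = 8; s_3: -1 ≤ 0, skip.
Smallest ratio is 6 in the row of x1, so x1 leaves.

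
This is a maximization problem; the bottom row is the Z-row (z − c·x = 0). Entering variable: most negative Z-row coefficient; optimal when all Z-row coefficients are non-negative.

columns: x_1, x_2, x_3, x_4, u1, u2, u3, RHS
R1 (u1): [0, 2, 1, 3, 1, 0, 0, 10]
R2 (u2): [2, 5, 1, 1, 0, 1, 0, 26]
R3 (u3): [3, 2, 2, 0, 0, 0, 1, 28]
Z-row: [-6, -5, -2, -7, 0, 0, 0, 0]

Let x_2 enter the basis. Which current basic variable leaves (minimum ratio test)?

u1

Column x_2 entries and ratios — u1: 10/2 = 5; u2: 26/5 = 26/5; u3: 28/2 = 14.
Smallest ratio is 5 in the row of u1, so u1 leaves.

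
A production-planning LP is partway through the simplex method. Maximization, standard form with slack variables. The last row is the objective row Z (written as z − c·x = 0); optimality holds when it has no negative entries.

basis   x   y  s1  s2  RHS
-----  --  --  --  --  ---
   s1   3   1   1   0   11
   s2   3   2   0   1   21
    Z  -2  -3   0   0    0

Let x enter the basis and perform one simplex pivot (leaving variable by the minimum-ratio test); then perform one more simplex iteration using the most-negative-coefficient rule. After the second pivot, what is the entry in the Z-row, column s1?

-5/3

Ratio test on column x — row 1: 11/3 = 11/3; row 2: 21/3 = 7. Minimum is 11/3 at row 1 (s1 leaves); pivot element 3.
Divide row 1 by 3; eliminate column x from the other rows.
Second iteration: most negative Z-row entry is -7/3 in column y, so y enters.
Ratio test on column y — row 1: (11/3)/(1/3) = 11; row 2: 10/1 = 10. Minimum is 10 at row 2 (s2 leaves); pivot element 1.
Divide row 2 by 1; eliminate column y from the other rows.
After both pivots, the entry at the Z-row, column s1 is -5/3.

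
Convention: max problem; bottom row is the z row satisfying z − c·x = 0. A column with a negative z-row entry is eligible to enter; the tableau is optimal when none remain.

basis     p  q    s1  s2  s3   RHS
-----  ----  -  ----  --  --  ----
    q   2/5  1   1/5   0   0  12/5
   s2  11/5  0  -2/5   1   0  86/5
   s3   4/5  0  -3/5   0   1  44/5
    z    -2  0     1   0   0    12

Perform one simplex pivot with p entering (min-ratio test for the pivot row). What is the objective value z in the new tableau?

Ratio test on column p — row 1: (12/5)/(2/5) = 6; row 2: (86/5)/(11/5) = 86/11; row 3: (44/5)/(4/5) = 11. Minimum is 6 at row 1 (q leaves); pivot element 2/5.
Pivot on row 1; the z-row RHS becomes 12 − (-2)·6 = 24.

24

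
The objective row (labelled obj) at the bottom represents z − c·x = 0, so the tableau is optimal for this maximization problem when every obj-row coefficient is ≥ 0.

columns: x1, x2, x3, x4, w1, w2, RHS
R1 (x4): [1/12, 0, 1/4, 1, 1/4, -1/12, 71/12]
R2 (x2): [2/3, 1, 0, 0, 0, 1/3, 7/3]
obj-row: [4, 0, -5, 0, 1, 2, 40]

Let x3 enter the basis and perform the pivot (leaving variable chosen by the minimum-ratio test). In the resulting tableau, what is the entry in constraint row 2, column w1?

Ratio test on column x3 — row 1: (71/12)/(1/4) = 71/3; row 2: entry 0 ≤ 0. Minimum is 71/3 at row 1 (x4 leaves); pivot element 1/4.
Divide row 1 by 1/4; eliminate column x3 from the other rows.
Row 2 update in column w1: 0 − 0·1 = 0.

0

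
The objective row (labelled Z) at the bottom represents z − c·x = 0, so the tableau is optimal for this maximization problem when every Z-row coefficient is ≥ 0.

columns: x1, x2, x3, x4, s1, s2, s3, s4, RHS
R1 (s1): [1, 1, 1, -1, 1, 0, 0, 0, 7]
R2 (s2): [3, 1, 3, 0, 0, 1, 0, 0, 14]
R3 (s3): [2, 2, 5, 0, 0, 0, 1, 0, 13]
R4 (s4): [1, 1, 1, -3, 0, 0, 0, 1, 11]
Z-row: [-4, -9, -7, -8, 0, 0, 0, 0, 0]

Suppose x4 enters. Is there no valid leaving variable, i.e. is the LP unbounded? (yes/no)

yes

Every constraint-row entry in column x4 is ≤ 0, so increasing x4 is unbounded.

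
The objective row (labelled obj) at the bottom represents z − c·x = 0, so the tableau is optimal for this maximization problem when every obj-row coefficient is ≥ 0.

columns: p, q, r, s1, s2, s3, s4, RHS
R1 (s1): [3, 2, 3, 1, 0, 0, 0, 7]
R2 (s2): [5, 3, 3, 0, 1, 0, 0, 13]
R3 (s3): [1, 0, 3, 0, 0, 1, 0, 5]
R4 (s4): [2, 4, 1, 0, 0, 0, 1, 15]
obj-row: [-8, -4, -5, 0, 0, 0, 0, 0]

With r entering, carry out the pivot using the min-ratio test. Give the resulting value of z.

25/3

Ratio test on column r — row 1: 7/3 = 7/3; row 2: 13/3 = 13/3; row 3: 5/3 = 5/3; row 4: 15/1 = 15. Minimum is 5/3 at row 3 (s3 leaves); pivot element 3.
Pivot on row 3; the obj-row RHS becomes 0 − (-5)·(5/3) = 25/3.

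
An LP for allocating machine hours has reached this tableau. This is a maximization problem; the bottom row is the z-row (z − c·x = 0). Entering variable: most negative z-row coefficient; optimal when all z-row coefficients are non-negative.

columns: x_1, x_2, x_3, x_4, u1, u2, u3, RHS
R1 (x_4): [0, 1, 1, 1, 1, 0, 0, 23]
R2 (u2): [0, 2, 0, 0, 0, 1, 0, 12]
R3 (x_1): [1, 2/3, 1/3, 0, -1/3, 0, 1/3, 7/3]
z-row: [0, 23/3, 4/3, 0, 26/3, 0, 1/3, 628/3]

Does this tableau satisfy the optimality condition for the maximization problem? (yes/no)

Every z-row coefficient is ≥ 0, so the tableau is optimal.

yes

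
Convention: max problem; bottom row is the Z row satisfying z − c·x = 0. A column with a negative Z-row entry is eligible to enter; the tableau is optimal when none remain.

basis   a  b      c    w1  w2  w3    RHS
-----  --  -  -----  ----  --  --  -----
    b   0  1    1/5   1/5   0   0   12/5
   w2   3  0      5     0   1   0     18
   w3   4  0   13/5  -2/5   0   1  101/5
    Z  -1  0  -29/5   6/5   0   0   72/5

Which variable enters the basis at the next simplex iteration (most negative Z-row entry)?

c

Negative Z-row entries: a: -1, c: -29/5.
The most negative is -29/5 in column c, so c enters.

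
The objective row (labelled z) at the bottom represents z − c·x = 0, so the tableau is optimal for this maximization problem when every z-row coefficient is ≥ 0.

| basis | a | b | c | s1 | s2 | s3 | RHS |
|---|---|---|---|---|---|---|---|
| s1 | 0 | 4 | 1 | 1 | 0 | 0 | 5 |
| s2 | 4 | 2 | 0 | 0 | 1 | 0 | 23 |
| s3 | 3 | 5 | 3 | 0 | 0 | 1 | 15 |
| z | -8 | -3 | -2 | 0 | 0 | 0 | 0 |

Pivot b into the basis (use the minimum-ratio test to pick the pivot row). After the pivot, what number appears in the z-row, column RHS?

Ratio test on column b — row 1: 5/4 = 5/4; row 2: 23/2 = 23/2; row 3: 15/5 = 3. Minimum is 5/4 at row 1 (s1 leaves); pivot element 4.
Divide row 1 by 4; eliminate column b from the other rows.
z-row update in column RHS: 0 − (-3)·(5/4) = 15/4.

15/4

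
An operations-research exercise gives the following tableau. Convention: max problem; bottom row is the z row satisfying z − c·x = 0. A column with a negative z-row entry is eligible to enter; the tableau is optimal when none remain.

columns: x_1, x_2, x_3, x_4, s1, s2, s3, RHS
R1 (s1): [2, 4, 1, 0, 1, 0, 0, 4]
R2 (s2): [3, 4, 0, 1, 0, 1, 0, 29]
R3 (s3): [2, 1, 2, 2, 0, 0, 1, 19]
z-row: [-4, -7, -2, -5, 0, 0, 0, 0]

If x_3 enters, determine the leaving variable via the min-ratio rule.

Column x_3 entries and ratios — s1: 4/1 = 4; s2: 0 ≤ 0, skip; s3: 19/2 = 19/2.
Smallest ratio is 4 in the row of s1, so s1 leaves.

s1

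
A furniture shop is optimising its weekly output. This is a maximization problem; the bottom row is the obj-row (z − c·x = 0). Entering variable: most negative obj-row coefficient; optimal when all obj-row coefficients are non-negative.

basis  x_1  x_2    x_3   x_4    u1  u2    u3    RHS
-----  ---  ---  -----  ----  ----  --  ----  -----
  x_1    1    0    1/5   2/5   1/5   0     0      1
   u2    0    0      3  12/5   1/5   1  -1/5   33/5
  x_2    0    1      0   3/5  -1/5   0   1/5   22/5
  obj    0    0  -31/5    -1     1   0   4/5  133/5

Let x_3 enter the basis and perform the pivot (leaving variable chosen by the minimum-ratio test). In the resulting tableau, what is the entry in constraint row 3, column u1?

-1/5

Ratio test on column x_3 — row 1: 1/(1/5) = 5; row 2: (33/5)/3 = 11/5; row 3: entry 0 ≤ 0. Minimum is 11/5 at row 2 (u2 leaves); pivot element 3.
Divide row 2 by 3; eliminate column x_3 from the other rows.
Row 3 update in column u1: -1/5 − 0·(1/15) = -1/5.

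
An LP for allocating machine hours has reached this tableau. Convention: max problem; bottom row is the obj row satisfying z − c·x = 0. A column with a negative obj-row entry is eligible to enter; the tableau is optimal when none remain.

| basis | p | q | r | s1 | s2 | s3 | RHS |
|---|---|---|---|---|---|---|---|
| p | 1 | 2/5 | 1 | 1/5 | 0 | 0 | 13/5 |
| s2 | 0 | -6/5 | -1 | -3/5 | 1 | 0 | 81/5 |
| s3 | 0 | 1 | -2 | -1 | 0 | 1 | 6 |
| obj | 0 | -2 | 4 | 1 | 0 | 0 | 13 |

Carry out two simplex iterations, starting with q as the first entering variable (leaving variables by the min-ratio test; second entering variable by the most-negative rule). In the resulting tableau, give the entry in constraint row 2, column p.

Ratio test on column q — row 1: (13/5)/(2/5) = 13/2; row 2: entry -6/5 ≤ 0; row 3: 6/1 = 6. Minimum is 6 at row 3 (s3 leaves); pivot element 1.
Divide row 3 by 1; eliminate column q from the other rows.
Second iteration: most negative obj-row entry is -1 in column s1, so s1 enters.
Ratio test on column s1 — row 1: (1/5)/(3/5) = 1/3; row 2: entry -9/5 ≤ 0; row 3: entry -1 ≤ 0. Minimum is 1/3 at row 1 (p leaves); pivot element 3/5.
Divide row 1 by 3/5; eliminate column s1 from the other rows.
After both pivots, the entry at constraint row 2, column p is 3.

3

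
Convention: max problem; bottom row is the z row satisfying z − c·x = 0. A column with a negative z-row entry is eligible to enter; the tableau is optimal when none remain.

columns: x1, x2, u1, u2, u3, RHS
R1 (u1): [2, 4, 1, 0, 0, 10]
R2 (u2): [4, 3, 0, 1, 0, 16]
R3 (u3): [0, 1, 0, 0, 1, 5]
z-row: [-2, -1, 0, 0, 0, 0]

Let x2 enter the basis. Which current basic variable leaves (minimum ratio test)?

u1

Column x2 entries and ratios — u1: 10/4 = 5/2; u2: 16/3 = 16/3; u3: 5/1 = 5.
Smallest ratio is 5/2 in the row of u1, so u1 leaves.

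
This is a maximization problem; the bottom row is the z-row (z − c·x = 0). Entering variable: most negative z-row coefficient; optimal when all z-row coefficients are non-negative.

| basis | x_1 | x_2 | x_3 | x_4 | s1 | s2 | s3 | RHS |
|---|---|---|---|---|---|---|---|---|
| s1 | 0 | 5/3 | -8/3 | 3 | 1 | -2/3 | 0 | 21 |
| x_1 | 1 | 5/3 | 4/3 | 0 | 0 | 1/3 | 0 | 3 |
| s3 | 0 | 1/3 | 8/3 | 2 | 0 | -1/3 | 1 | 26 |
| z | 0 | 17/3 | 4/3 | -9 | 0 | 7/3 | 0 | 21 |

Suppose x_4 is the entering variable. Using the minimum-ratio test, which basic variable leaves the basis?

s1

Column x_4 entries and ratios — s1: 21/3 = 7; x_1: 0 ≤ 0, skip; s3: 26/2 = 13.
Smallest ratio is 7 in the row of s1, so s1 leaves.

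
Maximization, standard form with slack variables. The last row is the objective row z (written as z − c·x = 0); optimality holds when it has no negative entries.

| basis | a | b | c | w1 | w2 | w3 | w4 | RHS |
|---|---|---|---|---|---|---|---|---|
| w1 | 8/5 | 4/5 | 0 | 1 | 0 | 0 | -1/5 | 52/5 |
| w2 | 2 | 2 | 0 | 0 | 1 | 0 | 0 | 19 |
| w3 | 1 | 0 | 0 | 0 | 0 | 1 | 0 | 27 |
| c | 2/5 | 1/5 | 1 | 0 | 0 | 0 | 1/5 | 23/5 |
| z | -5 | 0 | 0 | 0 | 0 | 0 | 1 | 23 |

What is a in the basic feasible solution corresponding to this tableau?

0

a is not in the basis, so in the current basic feasible solution a = 0.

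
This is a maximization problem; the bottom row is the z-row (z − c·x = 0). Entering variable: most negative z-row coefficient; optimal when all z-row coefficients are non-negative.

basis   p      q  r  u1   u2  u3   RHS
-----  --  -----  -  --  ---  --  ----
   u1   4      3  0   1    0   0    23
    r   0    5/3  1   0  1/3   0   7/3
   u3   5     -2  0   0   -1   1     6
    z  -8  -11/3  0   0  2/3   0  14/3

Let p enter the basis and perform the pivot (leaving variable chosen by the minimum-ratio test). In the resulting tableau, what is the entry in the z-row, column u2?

-14/15

Ratio test on column p — row 1: 23/4 = 23/4; row 2: entry 0 ≤ 0; row 3: 6/5 = 6/5. Minimum is 6/5 at row 3 (u3 leaves); pivot element 5.
Divide row 3 by 5; eliminate column p from the other rows.
z-row update in column u2: 2/3 − (-8)·(-1/5) = -14/15.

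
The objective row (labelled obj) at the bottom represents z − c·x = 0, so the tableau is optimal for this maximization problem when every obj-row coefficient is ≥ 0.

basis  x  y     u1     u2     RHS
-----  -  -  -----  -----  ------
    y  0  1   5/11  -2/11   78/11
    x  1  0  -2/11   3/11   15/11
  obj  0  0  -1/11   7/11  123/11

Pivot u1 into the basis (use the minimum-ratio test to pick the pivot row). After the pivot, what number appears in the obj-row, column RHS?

Ratio test on column u1 — row 1: (78/11)/(5/11) = 78/5; row 2: entry -2/11 ≤ 0. Minimum is 78/5 at row 1 (y leaves); pivot element 5/11.
Divide row 1 by 5/11; eliminate column u1 from the other rows.
obj-row update in column RHS: 123/11 − (-1/11)·(78/5) = 63/5.

63/5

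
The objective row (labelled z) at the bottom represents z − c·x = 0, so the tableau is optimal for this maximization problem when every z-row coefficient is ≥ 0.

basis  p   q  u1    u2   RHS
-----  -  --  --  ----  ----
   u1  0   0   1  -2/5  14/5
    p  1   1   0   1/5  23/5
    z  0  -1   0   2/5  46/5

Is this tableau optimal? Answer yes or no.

The z-row has a negative entry -1 in column q, so it is not optimal.

no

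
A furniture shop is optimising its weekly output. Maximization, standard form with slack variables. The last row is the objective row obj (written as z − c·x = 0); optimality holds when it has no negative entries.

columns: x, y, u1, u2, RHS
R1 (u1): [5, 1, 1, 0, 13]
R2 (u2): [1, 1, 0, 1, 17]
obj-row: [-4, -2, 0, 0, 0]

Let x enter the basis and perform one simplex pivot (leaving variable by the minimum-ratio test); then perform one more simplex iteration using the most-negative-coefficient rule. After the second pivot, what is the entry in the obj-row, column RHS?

Ratio test on column x — row 1: 13/5 = 13/5; row 2: 17/1 = 17. Minimum is 13/5 at row 1 (u1 leaves); pivot element 5.
Divide row 1 by 5; eliminate column x from the other rows.
Second iteration: most negative obj-row entry is -6/5 in column y, so y enters.
Ratio test on column y — row 1: (13/5)/(1/5) = 13; row 2: (72/5)/(4/5) = 18. Minimum is 13 at row 1 (x leaves); pivot element 1/5.
Divide row 1 by 1/5; eliminate column y from the other rows.
After both pivots, the entry at the obj-row, column RHS is 26.

26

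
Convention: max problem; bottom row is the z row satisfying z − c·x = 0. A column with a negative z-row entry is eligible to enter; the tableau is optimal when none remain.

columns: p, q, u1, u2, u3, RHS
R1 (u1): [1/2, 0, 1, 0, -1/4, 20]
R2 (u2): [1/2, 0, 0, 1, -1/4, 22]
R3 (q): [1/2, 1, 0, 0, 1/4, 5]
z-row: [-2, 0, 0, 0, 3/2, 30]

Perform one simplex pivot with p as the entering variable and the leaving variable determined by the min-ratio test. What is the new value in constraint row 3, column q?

Ratio test on column p — row 1: 20/(1/2) = 40; row 2: 22/(1/2) = 44; row 3: 5/(1/2) = 10. Minimum is 10 at row 3 (q leaves); pivot element 1/2.
Divide row 3 by 1/2; eliminate column p from the other rows.
In the new row 3, the q entry is the old entry divided by the pivot: 1/(1/2) = 2.

2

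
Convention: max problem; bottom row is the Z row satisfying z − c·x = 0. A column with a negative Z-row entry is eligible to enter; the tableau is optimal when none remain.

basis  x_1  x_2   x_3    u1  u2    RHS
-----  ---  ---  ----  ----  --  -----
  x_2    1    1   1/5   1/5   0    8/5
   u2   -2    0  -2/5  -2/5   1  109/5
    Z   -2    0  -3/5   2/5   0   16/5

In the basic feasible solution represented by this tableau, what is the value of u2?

109/5

u2 is basic (row 2); its value is the RHS of that row, 109/5.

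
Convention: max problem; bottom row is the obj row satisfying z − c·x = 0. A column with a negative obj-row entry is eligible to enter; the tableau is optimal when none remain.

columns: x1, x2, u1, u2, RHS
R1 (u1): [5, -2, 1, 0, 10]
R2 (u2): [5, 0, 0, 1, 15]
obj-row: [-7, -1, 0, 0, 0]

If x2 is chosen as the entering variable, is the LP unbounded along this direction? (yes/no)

Every constraint-row entry in column x2 is ≤ 0, so increasing x2 is unbounded.

yes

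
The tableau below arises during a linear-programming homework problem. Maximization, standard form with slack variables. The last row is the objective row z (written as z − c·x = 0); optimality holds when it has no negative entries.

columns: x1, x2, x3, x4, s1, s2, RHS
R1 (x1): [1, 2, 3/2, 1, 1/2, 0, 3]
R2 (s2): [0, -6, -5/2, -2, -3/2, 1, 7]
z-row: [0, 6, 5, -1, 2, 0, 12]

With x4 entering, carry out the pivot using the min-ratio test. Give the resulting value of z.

15

Ratio test on column x4 — row 1: 3/1 = 3; row 2: entry -2 ≤ 0. Minimum is 3 at row 1 (x1 leaves); pivot element 1.
Pivot on row 1; the z-row RHS becomes 12 − (-1)·3 = 15.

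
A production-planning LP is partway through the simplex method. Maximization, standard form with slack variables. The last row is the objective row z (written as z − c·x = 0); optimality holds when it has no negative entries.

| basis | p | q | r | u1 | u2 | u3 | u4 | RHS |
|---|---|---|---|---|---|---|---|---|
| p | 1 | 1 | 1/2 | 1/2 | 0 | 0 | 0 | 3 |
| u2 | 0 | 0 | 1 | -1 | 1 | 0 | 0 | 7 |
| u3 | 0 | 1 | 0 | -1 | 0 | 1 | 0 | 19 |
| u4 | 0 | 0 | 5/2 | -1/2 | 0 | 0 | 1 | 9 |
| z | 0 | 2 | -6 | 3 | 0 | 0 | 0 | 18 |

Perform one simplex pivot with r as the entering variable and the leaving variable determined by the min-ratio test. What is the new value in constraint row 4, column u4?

2/5

Ratio test on column r — row 1: 3/(1/2) = 6; row 2: 7/1 = 7; row 3: entry 0 ≤ 0; row 4: 9/(5/2) = 18/5. Minimum is 18/5 at row 4 (u4 leaves); pivot element 5/2.
Divide row 4 by 5/2; eliminate column r from the other rows.
In the new row 4, the u4 entry is the old entry divided by the pivot: 1/(5/2) = 2/5.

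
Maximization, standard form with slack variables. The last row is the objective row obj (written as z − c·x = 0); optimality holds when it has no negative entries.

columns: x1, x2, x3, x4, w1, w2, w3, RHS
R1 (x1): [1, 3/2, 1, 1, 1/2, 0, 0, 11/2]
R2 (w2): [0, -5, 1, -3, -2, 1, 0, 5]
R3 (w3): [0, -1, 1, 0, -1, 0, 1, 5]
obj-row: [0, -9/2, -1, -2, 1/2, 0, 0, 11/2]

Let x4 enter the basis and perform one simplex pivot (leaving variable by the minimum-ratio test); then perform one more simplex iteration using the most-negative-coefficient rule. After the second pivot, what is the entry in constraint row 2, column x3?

Ratio test on column x4 — row 1: (11/2)/1 = 11/2; row 2: entry -3 ≤ 0; row 3: entry 0 ≤ 0. Minimum is 11/2 at row 1 (x1 leaves); pivot element 1.
Divide row 1 by 1; eliminate column x4 from the other rows.
Second iteration: most negative obj-row entry is -3/2 in column x2, so x2 enters.
Ratio test on column x2 — row 1: (11/2)/(3/2) = 11/3; row 2: entry -1/2 ≤ 0; row 3: entry -1 ≤ 0. Minimum is 11/3 at row 1 (x4 leaves); pivot element 3/2.
Divide row 1 by 3/2; eliminate column x2 from the other rows.
After both pivots, the entry at constraint row 2, column x3 is 13/3.

13/3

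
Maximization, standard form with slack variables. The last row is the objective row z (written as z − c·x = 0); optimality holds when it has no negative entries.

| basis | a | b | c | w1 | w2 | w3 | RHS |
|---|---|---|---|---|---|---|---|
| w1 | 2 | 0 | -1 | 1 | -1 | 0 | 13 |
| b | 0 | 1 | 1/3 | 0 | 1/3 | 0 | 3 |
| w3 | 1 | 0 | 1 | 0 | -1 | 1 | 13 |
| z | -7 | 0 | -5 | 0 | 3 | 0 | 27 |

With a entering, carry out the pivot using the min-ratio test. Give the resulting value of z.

145/2

Ratio test on column a — row 1: 13/2 = 13/2; row 2: entry 0 ≤ 0; row 3: 13/1 = 13. Minimum is 13/2 at row 1 (w1 leaves); pivot element 2.
Pivot on row 1; the z-row RHS becomes 27 − (-7)·(13/2) = 145/2.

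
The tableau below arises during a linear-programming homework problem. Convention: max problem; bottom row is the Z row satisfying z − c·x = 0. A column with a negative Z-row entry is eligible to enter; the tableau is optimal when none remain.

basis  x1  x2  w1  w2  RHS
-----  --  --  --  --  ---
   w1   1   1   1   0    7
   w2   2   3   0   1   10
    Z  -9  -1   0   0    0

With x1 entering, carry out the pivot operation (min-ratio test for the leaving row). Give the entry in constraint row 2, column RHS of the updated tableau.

5

Ratio test on column x1 — row 1: 7/1 = 7; row 2: 10/2 = 5. Minimum is 5 at row 2 (w2 leaves); pivot element 2.
Divide row 2 by 2; eliminate column x1 from the other rows.
In the new row 2, the RHS entry is the old entry divided by the pivot: 10/2 = 5.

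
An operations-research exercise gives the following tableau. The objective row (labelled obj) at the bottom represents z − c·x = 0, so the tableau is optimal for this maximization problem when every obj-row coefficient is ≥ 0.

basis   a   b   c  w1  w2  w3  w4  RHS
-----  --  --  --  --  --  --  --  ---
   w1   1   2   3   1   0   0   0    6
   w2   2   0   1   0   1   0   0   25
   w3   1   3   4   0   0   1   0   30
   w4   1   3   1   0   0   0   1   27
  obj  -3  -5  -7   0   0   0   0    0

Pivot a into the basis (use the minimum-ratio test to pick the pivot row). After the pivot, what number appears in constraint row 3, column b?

Ratio test on column a — row 1: 6/1 = 6; row 2: 25/2 = 25/2; row 3: 30/1 = 30; row 4: 27/1 = 27. Minimum is 6 at row 1 (w1 leaves); pivot element 1.
Divide row 1 by 1; eliminate column a from the other rows.
Row 3 update in column b: 3 − 1·2 = 1.

1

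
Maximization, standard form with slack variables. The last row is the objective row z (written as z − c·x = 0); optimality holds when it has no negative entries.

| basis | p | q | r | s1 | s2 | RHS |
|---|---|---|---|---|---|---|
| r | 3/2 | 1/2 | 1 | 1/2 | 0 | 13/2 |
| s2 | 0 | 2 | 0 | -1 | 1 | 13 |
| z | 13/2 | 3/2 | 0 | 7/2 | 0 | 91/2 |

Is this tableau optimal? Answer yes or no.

Every z-row coefficient is ≥ 0, so the tableau is optimal.

yes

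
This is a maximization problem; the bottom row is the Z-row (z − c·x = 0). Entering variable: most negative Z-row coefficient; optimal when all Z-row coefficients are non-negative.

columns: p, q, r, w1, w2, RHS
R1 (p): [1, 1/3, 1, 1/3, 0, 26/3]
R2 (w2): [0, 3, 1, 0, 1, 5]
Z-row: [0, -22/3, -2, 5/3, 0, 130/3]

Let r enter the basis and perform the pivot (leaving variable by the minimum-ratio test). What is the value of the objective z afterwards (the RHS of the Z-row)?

Ratio test on column r — row 1: (26/3)/1 = 26/3; row 2: 5/1 = 5. Minimum is 5 at row 2 (w2 leaves); pivot element 1.
Pivot on row 2; the Z-row RHS becomes 130/3 − (-2)·5 = 160/3.

160/3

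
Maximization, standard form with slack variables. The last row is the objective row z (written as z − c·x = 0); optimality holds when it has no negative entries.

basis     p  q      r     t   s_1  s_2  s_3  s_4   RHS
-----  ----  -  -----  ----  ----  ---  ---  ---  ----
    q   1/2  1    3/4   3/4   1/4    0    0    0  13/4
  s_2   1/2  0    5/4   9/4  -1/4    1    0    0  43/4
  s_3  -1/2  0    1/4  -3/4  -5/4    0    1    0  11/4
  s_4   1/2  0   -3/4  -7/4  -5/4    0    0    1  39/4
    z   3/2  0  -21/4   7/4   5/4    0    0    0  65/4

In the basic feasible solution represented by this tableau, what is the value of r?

0

r is not in the basis, so in the current basic feasible solution r = 0.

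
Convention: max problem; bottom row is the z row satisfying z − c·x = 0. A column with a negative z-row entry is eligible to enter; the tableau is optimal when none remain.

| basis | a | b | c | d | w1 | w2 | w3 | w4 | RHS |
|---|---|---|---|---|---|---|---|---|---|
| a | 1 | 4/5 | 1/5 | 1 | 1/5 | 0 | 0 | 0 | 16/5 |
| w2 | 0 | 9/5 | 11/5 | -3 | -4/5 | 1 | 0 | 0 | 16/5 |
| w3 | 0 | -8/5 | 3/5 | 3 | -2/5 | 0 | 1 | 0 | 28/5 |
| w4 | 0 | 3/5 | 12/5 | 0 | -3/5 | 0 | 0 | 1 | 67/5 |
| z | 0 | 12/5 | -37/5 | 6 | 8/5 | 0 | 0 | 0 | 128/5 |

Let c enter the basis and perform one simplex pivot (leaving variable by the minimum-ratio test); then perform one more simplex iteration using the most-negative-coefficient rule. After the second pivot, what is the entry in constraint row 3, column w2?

Ratio test on column c — row 1: (16/5)/(1/5) = 16; row 2: (16/5)/(11/5) = 16/11; row 3: (28/5)/(3/5) = 28/3; row 4: (67/5)/(12/5) = 67/12. Minimum is 16/11 at row 2 (w2 leaves); pivot element 11/5.
Divide row 2 by 11/5; eliminate column c from the other rows.
Second iteration: most negative z-row entry is -45/11 in column d, so d enters.
Ratio test on column d — row 1: (32/11)/(14/11) = 16/7; row 2: entry -15/11 ≤ 0; row 3: (52/11)/(42/11) = 26/21; row 4: (109/11)/(36/11) = 109/36. Minimum is 26/21 at row 3 (w3 leaves); pivot element 42/11.
Divide row 3 by 42/11; eliminate column d from the other rows.
After both pivots, the entry at constraint row 3, column w2 is -1/14.

-1/14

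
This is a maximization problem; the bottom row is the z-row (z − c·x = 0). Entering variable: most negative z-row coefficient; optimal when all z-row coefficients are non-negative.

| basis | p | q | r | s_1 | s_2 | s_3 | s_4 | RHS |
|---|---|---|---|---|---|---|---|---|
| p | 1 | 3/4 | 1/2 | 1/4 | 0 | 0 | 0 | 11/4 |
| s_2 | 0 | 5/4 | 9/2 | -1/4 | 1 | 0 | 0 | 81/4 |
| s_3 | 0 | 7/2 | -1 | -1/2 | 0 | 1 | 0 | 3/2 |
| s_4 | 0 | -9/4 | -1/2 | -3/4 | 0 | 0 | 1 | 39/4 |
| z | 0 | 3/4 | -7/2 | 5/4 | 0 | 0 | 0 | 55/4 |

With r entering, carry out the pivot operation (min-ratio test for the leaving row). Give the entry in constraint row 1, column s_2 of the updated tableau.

-1/9

Ratio test on column r — row 1: (11/4)/(1/2) = 11/2; row 2: (81/4)/(9/2) = 9/2; row 3: entry -1 ≤ 0; row 4: entry -1/2 ≤ 0. Minimum is 9/2 at row 2 (s_2 leaves); pivot element 9/2.
Divide row 2 by 9/2; eliminate column r from the other rows.
Row 1 update in column s_2: 0 − (1/2)·(2/9) = -1/9.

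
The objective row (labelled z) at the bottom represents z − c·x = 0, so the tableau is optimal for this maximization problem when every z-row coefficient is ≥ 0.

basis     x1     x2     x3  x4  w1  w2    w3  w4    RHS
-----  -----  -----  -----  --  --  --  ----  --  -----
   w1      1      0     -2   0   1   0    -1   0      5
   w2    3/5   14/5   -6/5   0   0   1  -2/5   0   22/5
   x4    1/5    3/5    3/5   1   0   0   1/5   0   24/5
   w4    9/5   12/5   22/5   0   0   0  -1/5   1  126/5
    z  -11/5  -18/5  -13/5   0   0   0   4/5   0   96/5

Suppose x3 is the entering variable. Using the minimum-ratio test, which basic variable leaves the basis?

Column x3 entries and ratios — w1: -2 ≤ 0, skip; w2: -6/5 ≤ 0, skip; x4: (24/5)/(3/5) = 8; w4: (126/5)/(22/5) = 63/11.
Smallest ratio is 63/11 in the row of w4, so w4 leaves.

w4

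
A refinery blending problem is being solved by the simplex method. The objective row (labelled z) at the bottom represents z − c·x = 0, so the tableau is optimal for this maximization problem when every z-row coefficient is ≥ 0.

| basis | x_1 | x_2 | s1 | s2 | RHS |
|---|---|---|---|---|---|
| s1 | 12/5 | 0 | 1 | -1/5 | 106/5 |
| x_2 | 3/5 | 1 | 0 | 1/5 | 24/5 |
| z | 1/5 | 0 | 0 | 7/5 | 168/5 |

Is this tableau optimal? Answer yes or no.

Every z-row coefficient is ≥ 0, so the tableau is optimal.

yes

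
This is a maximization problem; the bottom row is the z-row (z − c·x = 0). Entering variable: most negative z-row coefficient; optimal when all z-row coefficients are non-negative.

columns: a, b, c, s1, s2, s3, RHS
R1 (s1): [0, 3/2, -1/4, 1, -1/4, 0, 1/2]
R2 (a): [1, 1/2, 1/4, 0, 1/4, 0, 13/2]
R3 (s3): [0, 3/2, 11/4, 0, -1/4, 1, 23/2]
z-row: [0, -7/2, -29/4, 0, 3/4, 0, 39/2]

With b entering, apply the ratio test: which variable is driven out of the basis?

s1

Column b entries and ratios — s1: (1/2)/(3/2) = 1/3; a: (13/2)/(1/2) = 13; s3: (23/2)/(3/2) = 23/3.
Smallest ratio is 1/3 in the row of s1, so s1 leaves.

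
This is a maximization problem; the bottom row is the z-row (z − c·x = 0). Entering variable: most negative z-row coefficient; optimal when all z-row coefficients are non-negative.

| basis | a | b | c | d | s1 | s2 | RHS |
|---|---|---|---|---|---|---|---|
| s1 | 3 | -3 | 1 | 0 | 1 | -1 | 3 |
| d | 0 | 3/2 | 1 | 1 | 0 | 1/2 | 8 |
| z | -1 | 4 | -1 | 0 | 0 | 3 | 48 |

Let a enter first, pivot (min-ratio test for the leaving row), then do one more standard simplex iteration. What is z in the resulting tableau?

51

Ratio test on column a — row 1: 3/3 = 1; row 2: entry 0 ≤ 0. Minimum is 1 at row 1 (s1 leaves); pivot element 3.
Pivot on row 1; the z-row RHS becomes 48 − (-1)·1 = 49.
Next entering variable (most negative z-row entry -2/3): c.
Ratio test on column c — row 1: 1/(1/3) = 3; row 2: 8/1 = 8. Minimum is 3 at row 1 (a leaves); pivot element 1/3.
After the second pivot the z-row RHS is 49 − (-2/3)·3 = 51.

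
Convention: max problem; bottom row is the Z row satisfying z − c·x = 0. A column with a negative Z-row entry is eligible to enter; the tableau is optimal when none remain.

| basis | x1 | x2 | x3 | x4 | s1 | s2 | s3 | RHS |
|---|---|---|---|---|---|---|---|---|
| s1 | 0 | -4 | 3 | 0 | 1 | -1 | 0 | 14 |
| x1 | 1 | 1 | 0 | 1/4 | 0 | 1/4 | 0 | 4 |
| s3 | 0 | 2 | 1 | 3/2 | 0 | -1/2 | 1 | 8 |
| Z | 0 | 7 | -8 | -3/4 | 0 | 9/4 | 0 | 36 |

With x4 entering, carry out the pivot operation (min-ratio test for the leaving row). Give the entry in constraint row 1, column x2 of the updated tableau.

-4

Ratio test on column x4 — row 1: entry 0 ≤ 0; row 2: 4/(1/4) = 16; row 3: 8/(3/2) = 16/3. Minimum is 16/3 at row 3 (s3 leaves); pivot element 3/2.
Divide row 3 by 3/2; eliminate column x4 from the other rows.
Row 1 update in column x2: -4 − 0·(4/3) = -4.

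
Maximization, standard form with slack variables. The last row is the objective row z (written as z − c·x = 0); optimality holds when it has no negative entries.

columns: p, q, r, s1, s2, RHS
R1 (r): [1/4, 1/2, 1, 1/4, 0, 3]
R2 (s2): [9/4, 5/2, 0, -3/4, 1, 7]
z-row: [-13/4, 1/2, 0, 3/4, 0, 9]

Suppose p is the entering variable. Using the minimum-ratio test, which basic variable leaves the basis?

s2

Column p entries and ratios — r: 3/(1/4) = 12; s2: 7/(9/4) = 28/9.
Smallest ratio is 28/9 in the row of s2, so s2 leaves.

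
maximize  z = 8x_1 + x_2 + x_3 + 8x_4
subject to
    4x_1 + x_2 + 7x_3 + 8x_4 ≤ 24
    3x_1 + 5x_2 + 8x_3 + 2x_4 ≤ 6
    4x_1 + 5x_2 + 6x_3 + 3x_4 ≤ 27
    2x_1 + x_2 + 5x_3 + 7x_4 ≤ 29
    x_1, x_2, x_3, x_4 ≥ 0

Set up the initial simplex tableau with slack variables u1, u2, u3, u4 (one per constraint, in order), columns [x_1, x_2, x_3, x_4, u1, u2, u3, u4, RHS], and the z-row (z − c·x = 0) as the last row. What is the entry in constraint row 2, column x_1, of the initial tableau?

3

Constraint 2 has coefficient 3 on x_1.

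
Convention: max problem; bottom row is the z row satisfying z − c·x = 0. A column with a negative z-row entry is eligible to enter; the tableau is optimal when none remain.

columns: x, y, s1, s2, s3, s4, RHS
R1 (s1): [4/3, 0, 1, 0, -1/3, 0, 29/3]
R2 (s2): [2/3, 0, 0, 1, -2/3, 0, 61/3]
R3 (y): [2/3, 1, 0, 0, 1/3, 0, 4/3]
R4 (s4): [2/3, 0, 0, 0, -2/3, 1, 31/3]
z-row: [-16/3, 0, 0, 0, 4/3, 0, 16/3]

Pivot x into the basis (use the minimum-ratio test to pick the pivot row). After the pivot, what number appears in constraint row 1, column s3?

-1

Ratio test on column x — row 1: (29/3)/(4/3) = 29/4; row 2: (61/3)/(2/3) = 61/2; row 3: (4/3)/(2/3) = 2; row 4: (31/3)/(2/3) = 31/2. Minimum is 2 at row 3 (y leaves); pivot element 2/3.
Divide row 3 by 2/3; eliminate column x from the other rows.
Row 1 update in column s3: -1/3 − (4/3)·(1/2) = -1.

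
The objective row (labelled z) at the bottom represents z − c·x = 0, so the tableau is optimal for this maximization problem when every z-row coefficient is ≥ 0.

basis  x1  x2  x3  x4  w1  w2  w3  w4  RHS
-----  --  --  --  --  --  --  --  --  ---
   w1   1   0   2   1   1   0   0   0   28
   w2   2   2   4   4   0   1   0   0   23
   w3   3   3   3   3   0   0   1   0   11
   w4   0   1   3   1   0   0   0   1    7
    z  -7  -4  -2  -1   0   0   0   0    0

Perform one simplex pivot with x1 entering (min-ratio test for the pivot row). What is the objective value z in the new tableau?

Ratio test on column x1 — row 1: 28/1 = 28; row 2: 23/2 = 23/2; row 3: 11/3 = 11/3; row 4: entry 0 ≤ 0. Minimum is 11/3 at row 3 (w3 leaves); pivot element 3.
Pivot on row 3; the z-row RHS becomes 0 − (-7)·(11/3) = 77/3.

77/3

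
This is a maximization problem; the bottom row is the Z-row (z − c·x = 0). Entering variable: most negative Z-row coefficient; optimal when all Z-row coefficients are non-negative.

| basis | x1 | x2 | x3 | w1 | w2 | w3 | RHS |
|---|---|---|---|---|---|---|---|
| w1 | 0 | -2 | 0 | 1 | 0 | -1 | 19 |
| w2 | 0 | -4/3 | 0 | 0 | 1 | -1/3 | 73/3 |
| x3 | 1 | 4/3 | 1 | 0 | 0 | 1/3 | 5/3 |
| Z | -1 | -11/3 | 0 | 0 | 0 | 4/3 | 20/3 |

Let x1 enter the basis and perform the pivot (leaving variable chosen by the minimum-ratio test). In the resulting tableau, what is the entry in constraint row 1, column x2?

-2

Ratio test on column x1 — row 1: entry 0 ≤ 0; row 2: entry 0 ≤ 0; row 3: (5/3)/1 = 5/3. Minimum is 5/3 at row 3 (x3 leaves); pivot element 1.
Divide row 3 by 1; eliminate column x1 from the other rows.
Row 1 update in column x2: -2 − 0·(4/3) = -2.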